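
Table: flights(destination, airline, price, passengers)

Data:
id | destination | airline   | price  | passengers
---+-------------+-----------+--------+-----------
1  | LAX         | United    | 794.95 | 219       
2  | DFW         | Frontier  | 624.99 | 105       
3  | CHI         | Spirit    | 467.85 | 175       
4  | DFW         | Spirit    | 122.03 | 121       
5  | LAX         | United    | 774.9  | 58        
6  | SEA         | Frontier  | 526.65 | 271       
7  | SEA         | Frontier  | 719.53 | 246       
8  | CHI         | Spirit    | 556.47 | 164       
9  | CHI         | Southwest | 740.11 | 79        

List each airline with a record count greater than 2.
SELECT airline, COUNT(*) as cnt
FROM flights
GROUP BY airline
HAVING COUNT(*) > 2

Result:
  Frontier: 3
  Spirit: 3

Note: HAVING filters groups after aggregation, WHERE filters rows before.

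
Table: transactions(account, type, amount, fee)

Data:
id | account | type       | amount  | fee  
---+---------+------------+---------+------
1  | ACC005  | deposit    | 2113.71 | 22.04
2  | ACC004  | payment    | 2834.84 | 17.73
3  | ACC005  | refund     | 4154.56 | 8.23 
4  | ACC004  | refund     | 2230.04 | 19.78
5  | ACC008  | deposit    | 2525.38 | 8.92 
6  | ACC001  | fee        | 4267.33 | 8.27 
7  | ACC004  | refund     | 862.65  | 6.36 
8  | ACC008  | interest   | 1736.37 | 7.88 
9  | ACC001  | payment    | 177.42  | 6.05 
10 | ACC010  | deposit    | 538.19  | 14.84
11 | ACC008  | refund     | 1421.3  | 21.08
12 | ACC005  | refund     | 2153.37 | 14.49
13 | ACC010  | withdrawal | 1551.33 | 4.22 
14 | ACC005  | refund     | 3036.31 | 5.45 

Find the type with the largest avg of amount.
SELECT type, AVG(amount) as val
FROM transactions
GROUP BY type
ORDER BY val DESC
LIMIT 1

Result: fee with avg(amount) = 4267.33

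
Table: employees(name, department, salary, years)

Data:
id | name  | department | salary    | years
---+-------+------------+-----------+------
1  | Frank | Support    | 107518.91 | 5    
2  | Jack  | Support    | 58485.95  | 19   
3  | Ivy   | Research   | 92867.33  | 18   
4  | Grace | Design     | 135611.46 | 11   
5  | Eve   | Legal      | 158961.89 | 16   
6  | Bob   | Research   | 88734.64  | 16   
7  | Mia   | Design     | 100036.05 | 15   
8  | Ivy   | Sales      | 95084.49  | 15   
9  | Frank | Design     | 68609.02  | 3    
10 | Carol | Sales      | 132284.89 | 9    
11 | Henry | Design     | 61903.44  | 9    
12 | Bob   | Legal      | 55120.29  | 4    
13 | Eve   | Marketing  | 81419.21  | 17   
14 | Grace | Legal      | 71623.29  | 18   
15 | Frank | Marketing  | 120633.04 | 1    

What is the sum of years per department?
SELECT department, SUM(years) as result
FROM employees
GROUP BY department

Result:
  Design: 38
  Legal: 38
  Marketing: 18
  Research: 34
  Sales: 24
  Support: 24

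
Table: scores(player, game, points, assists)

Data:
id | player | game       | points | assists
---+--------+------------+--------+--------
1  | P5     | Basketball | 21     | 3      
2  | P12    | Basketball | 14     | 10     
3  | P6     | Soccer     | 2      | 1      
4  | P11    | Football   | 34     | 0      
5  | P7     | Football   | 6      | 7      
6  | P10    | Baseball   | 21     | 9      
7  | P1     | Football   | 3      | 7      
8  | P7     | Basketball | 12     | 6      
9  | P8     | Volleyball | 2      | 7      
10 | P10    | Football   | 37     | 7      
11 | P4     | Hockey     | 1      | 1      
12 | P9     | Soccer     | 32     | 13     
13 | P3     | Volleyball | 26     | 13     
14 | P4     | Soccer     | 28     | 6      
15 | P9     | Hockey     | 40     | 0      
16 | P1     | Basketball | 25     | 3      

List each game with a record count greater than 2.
SELECT game, COUNT(*) as cnt
FROM scores
GROUP BY game
HAVING COUNT(*) > 2

Result:
  Basketball: 4
  Football: 4
  Soccer: 3

Note: HAVING filters groups after aggregation, WHERE filters rows before.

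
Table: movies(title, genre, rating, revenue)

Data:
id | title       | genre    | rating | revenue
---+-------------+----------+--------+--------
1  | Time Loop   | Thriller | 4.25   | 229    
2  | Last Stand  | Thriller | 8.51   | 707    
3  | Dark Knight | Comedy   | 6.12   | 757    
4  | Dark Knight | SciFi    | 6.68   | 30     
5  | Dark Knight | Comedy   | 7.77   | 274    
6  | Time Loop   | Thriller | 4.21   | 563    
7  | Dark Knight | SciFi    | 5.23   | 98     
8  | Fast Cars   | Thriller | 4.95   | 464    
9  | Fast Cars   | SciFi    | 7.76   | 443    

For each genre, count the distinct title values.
SELECT genre, COUNT(DISTINCT title)
FROM movies
GROUP BY genre

Result:
  Comedy: 1 distinct
  SciFi: 2 distinct
  Thriller: 3 distinct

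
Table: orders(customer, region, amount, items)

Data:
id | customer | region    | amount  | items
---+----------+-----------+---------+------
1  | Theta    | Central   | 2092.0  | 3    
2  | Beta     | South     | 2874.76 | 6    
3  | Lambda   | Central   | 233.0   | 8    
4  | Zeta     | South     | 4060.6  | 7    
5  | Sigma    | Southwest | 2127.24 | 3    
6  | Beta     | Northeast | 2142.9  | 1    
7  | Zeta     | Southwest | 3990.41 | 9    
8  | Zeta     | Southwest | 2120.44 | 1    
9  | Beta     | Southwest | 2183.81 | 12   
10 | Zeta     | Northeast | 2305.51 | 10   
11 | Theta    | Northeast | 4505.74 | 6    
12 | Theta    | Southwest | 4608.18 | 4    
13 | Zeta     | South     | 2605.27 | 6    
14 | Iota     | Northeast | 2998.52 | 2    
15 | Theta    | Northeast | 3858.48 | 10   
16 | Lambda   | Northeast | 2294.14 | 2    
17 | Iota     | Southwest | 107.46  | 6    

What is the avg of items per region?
SELECT region, AVG(items) as result
FROM orders
GROUP BY region

Result:
  Central: 5.50
  Northeast: 5.17
  South: 6.33
  Southwest: 5.83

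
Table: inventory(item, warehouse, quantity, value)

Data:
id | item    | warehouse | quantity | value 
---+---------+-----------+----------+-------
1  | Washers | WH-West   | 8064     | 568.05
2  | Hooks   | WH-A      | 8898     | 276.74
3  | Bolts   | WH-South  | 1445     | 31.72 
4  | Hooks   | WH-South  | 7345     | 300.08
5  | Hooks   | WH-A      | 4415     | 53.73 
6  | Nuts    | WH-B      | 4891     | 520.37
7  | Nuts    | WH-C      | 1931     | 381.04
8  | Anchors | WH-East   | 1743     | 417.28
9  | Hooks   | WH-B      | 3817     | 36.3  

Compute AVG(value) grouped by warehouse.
SELECT warehouse, AVG(value) as result
FROM inventory
GROUP BY warehouse

Result:
  WH-A: 165.24
  WH-B: 278.34
  WH-C: 381.04
  WH-East: 417.28
  WH-South: 165.90
  WH-West: 568.05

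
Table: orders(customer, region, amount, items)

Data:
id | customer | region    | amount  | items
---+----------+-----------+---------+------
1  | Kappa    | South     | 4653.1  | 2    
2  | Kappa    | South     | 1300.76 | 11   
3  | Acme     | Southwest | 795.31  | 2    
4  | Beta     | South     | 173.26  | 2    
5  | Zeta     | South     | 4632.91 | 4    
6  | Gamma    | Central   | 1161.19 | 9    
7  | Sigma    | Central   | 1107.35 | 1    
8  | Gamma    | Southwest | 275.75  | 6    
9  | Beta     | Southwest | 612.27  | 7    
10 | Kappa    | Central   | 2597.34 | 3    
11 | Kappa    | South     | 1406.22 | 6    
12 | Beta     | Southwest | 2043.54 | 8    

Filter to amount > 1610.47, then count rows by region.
SELECT region, COUNT(*)
FROM orders
WHERE amount > 1610.47
GROUP BY region

Note: WHERE filters rows before grouping.

Result:
  Central: 1
  South: 2
  Southwest: 1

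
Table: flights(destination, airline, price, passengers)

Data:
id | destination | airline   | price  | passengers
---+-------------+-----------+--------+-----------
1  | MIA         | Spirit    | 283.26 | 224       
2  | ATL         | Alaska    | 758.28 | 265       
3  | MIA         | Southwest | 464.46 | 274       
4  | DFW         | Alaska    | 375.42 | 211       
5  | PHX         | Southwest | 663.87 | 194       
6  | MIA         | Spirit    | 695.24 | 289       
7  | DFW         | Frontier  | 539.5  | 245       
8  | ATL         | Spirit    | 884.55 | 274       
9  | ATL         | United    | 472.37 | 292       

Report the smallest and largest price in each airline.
SELECT airline, MIN(price), MAX(price)
FROM flights
GROUP BY airline

Result:
  Alaska: min=375.42, max=758.28
  Frontier: min=539.50, max=539.50
  Southwest: min=464.46, max=663.87
  Spirit: min=283.26, max=884.55
  United: min=472.37, max=472.37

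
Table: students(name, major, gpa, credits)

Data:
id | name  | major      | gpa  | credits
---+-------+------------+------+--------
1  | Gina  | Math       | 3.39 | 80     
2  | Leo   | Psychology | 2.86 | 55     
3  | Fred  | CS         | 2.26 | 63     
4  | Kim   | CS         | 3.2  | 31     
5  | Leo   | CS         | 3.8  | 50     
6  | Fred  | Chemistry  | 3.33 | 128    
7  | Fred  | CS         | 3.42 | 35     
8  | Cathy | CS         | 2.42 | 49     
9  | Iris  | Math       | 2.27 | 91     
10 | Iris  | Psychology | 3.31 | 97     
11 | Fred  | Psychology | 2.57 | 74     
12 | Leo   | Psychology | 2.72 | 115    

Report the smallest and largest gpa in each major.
SELECT major, MIN(gpa), MAX(gpa)
FROM students
GROUP BY major

Result:
  CS: min=2.26, max=3.80
  Chemistry: min=3.33, max=3.33
  Math: min=2.27, max=3.39
  Psychology: min=2.57, max=3.31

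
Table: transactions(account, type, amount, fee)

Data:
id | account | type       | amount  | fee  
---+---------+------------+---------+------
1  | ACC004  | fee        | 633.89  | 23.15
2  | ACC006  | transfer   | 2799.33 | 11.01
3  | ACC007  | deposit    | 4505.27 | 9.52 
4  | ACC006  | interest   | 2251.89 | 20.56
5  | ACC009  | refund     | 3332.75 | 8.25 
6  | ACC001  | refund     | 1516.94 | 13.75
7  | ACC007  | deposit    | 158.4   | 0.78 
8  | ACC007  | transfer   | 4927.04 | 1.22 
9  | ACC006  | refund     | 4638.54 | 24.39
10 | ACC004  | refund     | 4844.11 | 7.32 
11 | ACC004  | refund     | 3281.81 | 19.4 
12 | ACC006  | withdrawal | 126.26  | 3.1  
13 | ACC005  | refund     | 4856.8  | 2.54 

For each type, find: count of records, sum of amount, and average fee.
SELECT type,
       COUNT(*) as cnt,
       SUM(amount) as total_amount,
       AVG(fee) as avg_fee
FROM transactions
GROUP BY type

Result:
  deposit: 2 records, 4663.67 total amount, 5.15 avg fee
  fee: 1 records, 633.89 total amount, 23.15 avg fee
  interest: 1 records, 2251.89 total amount, 20.56 avg fee
  refund: 6 records, 22470.95 total amount, 12.61 avg fee
  transfer: 2 records, 7726.37 total amount, 6.12 avg fee
  withdrawal: 1 records, 126.26 total amount, 3.10 avg fee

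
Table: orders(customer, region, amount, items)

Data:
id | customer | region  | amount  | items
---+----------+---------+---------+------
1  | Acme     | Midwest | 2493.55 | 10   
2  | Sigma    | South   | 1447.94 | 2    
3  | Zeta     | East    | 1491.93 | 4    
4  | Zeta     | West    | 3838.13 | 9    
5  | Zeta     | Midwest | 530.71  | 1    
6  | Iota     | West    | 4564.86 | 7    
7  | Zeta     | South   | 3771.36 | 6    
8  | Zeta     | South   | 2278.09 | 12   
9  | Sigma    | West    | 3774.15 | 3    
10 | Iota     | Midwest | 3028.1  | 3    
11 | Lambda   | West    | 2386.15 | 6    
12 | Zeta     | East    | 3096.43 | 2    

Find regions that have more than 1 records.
SELECT region, COUNT(*) as cnt
FROM orders
GROUP BY region
HAVING COUNT(*) > 1

Result:
  East: 2
  Midwest: 3
  South: 3
  West: 4

Note: HAVING filters groups after aggregation, WHERE filters rows before.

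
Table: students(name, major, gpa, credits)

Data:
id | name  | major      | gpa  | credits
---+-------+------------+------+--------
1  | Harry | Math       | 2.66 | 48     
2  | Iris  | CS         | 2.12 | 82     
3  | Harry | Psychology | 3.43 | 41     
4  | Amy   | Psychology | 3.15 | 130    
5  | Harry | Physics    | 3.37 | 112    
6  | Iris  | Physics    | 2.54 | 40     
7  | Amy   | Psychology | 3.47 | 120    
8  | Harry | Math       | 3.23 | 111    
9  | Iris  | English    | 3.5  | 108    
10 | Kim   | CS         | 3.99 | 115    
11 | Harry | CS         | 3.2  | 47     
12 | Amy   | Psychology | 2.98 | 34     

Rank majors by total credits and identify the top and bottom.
SELECT major, SUM(credits)
FROM students
GROUP BY major
ORDER BY SUM(credits)

All groups:
  English: 108
  Physics: 152
  Math: 159
  CS: 244
  Psychology: 325

Highest: Psychology (325)
Lowest: English (108)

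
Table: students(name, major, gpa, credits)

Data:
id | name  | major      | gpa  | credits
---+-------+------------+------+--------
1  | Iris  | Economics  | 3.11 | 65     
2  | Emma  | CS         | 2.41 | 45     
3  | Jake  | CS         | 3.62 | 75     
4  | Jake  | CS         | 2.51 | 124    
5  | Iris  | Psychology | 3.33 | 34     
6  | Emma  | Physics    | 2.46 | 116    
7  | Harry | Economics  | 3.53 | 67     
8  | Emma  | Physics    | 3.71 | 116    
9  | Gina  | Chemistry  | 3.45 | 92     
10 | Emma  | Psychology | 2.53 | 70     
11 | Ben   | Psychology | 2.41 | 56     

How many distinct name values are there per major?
SELECT major, COUNT(DISTINCT name)
FROM students
GROUP BY major

Result:
  CS: 2 distinct
  Chemistry: 1 distinct
  Economics: 2 distinct
  Physics: 1 distinct
  Psychology: 3 distinct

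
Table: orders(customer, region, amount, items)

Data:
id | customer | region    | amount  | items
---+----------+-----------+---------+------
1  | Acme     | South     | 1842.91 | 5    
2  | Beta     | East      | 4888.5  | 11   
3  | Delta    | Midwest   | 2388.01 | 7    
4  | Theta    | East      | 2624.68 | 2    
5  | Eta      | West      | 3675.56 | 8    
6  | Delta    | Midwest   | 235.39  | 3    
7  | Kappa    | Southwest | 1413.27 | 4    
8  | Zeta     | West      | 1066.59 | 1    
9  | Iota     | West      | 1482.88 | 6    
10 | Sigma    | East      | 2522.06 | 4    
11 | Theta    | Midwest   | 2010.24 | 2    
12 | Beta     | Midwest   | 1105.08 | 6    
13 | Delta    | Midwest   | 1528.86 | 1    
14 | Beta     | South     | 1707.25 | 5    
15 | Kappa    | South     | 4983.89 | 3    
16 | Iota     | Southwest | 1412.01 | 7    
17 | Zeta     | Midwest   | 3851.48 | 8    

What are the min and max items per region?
SELECT region, MIN(items), MAX(items)
FROM orders
GROUP BY region

Result:
  East: min=2, max=11
  Midwest: min=1, max=8
  South: min=3, max=5
  Southwest: min=4, max=7
  West: min=1, max=8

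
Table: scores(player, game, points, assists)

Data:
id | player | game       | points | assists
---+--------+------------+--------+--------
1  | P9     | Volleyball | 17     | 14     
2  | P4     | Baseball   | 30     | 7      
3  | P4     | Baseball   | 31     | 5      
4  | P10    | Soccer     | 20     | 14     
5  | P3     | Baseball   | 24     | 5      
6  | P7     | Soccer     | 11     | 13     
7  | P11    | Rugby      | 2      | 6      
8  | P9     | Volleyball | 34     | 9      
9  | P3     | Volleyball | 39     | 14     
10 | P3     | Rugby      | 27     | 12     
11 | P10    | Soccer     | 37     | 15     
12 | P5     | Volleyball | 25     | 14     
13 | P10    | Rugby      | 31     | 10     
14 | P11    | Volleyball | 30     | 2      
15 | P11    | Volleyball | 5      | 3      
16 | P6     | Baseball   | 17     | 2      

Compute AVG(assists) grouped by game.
SELECT game, AVG(assists) as result
FROM scores
GROUP BY game

Result:
  Baseball: 4.75
  Rugby: 9.33
  Soccer: 14.00
  Volleyball: 9.33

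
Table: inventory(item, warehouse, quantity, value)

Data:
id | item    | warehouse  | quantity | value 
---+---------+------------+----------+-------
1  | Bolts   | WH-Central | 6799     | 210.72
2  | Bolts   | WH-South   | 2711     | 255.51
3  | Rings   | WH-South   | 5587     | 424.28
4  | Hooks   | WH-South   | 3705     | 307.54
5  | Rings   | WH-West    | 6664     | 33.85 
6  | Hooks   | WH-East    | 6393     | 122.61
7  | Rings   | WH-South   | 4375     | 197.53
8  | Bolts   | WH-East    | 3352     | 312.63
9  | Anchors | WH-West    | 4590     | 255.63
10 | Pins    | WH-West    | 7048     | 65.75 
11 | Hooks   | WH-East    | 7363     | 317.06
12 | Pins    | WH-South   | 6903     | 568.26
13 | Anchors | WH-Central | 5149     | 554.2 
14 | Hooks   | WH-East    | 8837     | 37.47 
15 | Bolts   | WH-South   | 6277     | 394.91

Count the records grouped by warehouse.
SELECT warehouse, COUNT(*) as count
FROM inventory
GROUP BY warehouse

Result:
  WH-Central: 2
  WH-East: 4
  WH-South: 6
  WH-West: 3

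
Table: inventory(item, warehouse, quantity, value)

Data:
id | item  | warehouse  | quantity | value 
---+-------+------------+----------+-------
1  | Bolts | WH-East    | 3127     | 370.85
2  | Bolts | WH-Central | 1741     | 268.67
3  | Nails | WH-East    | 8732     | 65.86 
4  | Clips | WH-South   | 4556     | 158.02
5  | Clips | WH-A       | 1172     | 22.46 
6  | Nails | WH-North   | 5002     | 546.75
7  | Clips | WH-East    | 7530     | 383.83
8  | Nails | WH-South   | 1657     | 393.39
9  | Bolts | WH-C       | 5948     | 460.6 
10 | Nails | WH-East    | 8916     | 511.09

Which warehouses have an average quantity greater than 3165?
SELECT warehouse, AVG(quantity)
FROM inventory
GROUP BY warehouse
HAVING AVG(quantity) > 3165

Result:
  WH-C: avg=5948.00
  WH-East: avg=7076.25
  WH-North: avg=5002.00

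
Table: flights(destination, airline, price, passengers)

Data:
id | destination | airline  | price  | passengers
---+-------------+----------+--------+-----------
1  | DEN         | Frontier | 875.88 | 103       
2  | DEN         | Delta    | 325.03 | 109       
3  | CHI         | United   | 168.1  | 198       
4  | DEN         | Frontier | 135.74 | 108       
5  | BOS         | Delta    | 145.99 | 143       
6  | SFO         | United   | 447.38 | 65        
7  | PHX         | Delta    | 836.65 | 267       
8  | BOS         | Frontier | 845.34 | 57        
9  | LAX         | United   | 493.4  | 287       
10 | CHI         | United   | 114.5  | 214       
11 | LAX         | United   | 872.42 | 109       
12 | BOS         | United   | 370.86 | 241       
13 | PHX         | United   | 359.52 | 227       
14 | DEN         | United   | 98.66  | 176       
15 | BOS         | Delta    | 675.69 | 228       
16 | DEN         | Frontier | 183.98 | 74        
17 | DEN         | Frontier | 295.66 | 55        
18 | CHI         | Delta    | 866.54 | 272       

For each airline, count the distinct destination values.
SELECT airline, COUNT(DISTINCT destination)
FROM flights
GROUP BY airline

Result:
  Delta: 4 distinct
  Frontier: 2 distinct
  United: 6 distinct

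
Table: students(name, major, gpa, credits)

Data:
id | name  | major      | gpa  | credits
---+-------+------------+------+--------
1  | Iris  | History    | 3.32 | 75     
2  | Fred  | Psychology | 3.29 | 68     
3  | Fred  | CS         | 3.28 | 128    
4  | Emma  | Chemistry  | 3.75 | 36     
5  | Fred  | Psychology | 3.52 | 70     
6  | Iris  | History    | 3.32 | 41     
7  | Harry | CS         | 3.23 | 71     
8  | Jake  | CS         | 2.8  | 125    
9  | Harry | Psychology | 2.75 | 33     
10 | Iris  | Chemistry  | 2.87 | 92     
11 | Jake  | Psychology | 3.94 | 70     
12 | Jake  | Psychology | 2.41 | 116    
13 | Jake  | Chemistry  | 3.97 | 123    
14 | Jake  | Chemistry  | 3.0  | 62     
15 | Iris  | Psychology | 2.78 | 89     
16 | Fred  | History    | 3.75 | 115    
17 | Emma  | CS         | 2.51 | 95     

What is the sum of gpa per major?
SELECT major, SUM(gpa) as result
FROM students
GROUP BY major

Result:
  CS: 11.82
  Chemistry: 13.59
  History: 10.39
  Psychology: 18.69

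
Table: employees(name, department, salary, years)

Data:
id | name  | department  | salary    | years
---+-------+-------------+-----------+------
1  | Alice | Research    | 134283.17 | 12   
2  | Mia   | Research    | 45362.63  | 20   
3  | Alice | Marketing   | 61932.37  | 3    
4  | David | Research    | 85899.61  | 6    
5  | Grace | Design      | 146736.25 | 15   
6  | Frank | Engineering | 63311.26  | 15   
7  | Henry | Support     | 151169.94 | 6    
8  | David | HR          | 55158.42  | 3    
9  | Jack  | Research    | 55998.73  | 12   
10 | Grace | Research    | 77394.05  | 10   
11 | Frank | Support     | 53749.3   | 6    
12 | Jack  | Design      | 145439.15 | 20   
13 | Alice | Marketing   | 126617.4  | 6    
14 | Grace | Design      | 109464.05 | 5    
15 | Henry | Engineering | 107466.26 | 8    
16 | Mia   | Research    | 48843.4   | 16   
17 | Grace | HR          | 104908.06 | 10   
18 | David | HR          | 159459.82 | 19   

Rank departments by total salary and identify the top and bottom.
SELECT department, SUM(salary)
FROM employees
GROUP BY department
ORDER BY SUM(salary)

All groups:
  Engineering: 170777.52
  Marketing: 188549.77
  Support: 204919.24
  HR: 319526.30
  Design: 401639.45
  Research: 447781.59

Highest: Research (447781.59)
Lowest: Engineering (170777.52)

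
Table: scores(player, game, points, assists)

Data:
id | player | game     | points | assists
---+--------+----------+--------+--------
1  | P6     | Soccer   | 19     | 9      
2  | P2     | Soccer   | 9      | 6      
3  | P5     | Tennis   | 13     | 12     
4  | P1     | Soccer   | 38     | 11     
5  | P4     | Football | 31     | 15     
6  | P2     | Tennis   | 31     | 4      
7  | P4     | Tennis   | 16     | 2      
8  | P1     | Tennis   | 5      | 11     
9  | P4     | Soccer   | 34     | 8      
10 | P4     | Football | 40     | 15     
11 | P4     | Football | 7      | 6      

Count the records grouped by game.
SELECT game, COUNT(*) as count
FROM scores
GROUP BY game

Result:
  Football: 3
  Soccer: 4
  Tennis: 4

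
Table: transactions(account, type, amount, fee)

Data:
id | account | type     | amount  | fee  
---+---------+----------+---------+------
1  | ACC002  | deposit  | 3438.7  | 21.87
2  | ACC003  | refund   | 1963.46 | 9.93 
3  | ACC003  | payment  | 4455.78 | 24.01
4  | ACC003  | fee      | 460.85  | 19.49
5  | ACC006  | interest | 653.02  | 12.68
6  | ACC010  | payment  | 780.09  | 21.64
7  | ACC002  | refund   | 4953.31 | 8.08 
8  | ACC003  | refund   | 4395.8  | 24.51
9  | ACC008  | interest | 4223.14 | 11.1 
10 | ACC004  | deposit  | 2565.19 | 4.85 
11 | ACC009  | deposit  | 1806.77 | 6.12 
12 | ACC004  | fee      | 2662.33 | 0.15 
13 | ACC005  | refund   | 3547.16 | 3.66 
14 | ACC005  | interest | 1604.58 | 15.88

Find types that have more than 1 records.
SELECT type, COUNT(*) as cnt
FROM transactions
GROUP BY type
HAVING COUNT(*) > 1

Result:
  deposit: 3
  fee: 2
  interest: 3
  payment: 2
  refund: 4

Note: HAVING filters groups after aggregation, WHERE filters rows before.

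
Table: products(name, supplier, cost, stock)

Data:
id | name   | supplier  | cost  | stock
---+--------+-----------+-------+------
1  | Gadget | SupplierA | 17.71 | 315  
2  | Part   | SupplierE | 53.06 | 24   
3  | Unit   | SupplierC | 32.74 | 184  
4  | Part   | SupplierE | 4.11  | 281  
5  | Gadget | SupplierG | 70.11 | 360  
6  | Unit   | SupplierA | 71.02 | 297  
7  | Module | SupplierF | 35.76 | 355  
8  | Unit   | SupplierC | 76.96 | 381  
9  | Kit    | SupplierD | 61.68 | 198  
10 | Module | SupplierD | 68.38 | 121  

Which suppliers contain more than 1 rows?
SELECT supplier, COUNT(*) as cnt
FROM products
GROUP BY supplier
HAVING COUNT(*) > 1

Result:
  SupplierA: 2
  SupplierC: 2
  SupplierD: 2
  SupplierE: 2

Note: HAVING filters groups after aggregation, WHERE filters rows before.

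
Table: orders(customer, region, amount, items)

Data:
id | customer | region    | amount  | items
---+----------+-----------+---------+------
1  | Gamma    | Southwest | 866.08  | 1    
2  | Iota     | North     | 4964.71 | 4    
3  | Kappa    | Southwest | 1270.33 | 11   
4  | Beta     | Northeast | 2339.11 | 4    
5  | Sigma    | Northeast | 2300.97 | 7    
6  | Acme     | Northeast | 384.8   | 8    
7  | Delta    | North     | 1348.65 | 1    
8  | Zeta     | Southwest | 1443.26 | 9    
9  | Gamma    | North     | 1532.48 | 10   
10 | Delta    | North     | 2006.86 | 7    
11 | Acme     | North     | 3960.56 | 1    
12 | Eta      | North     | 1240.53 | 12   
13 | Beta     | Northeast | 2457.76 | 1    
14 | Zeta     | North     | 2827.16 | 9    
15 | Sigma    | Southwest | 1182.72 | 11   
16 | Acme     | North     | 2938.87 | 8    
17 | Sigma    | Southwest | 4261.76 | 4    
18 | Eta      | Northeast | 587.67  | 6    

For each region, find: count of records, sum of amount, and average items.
SELECT region,
       COUNT(*) as cnt,
       SUM(amount) as total_amount,
       AVG(items) as avg_items
FROM orders
GROUP BY region

Result:
  North: 8 records, 20819.82 total amount, 6.50 avg items
  Northeast: 5 records, 8070.31 total amount, 5.20 avg items
  Southwest: 5 records, 9024.15 total amount, 7.20 avg items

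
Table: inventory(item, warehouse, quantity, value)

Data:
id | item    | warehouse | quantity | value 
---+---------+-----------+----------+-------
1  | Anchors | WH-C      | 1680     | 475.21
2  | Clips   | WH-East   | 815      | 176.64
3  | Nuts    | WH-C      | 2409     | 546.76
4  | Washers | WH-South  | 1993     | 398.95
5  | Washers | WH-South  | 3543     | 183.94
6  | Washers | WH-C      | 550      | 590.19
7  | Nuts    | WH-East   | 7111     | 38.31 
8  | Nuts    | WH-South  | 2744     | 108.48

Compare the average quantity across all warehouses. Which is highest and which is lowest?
SELECT warehouse, AVG(quantity)
FROM inventory
GROUP BY warehouse
ORDER BY AVG(quantity)

All groups:
  WH-C: 1546.33
  WH-South: 2760.00
  WH-East: 3963.00

Highest: WH-East (3963.00)
Lowest: WH-C (1546.33)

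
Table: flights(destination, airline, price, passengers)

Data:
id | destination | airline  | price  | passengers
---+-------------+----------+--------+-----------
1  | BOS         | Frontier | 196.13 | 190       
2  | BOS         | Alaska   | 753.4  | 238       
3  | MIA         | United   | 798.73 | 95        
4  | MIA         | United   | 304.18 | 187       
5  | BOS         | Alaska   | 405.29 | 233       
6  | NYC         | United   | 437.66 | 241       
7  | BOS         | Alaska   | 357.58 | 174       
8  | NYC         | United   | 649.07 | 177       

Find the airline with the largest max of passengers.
SELECT airline, MAX(passengers) as val
FROM flights
GROUP BY airline
ORDER BY val DESC
LIMIT 1

Result: United with max(passengers) = 241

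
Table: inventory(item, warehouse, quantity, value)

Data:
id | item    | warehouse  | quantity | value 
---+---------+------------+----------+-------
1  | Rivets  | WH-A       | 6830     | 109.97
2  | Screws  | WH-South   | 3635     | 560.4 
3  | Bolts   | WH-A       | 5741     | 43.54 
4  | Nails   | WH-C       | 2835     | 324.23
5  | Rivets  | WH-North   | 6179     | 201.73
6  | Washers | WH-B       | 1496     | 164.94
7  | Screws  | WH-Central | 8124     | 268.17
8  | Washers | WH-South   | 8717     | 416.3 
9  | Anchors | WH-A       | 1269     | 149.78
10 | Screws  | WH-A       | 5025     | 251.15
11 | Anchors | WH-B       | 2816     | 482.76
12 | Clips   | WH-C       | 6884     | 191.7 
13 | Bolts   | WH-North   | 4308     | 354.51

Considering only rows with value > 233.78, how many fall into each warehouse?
SELECT warehouse, COUNT(*)
FROM inventory
WHERE value > 233.78
GROUP BY warehouse

Note: WHERE filters rows before grouping.

Result:
  WH-A: 1
  WH-B: 1
  WH-C: 1
  WH-Central: 1
  WH-North: 1
  WH-South: 2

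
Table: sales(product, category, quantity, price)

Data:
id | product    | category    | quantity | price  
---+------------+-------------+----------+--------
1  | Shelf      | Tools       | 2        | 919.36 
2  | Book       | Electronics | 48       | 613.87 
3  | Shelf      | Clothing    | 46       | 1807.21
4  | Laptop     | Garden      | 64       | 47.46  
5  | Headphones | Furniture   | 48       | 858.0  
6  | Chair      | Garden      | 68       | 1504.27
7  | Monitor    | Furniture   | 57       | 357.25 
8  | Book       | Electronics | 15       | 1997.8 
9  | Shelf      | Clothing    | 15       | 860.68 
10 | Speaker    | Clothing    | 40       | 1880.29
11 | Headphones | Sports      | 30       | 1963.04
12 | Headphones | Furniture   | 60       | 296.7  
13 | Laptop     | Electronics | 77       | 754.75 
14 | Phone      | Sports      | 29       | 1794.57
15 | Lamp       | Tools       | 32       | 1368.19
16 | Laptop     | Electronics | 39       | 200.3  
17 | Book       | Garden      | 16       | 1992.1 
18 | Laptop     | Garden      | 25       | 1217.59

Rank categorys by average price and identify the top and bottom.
SELECT category, AVG(price)
FROM sales
GROUP BY category
ORDER BY AVG(price)

All groups:
  Furniture: 503.98
  Electronics: 891.68
  Tools: 1143.78
  Garden: 1190.36
  Clothing: 1516.06
  Sports: 1878.81

Highest: Sports (1878.81)
Lowest: Furniture (503.98)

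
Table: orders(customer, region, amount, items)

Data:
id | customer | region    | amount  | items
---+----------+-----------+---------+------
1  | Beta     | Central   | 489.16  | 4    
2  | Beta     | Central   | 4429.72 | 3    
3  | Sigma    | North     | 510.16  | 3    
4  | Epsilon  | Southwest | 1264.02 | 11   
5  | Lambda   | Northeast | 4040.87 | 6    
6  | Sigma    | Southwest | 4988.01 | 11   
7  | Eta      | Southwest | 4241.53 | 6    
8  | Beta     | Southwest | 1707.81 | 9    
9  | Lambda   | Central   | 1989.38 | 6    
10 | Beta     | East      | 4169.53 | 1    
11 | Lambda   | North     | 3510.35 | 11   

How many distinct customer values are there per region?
SELECT region, COUNT(DISTINCT customer)
FROM orders
GROUP BY region

Result:
  Central: 2 distinct
  East: 1 distinct
  North: 2 distinct
  Northeast: 1 distinct
  Southwest: 4 distinct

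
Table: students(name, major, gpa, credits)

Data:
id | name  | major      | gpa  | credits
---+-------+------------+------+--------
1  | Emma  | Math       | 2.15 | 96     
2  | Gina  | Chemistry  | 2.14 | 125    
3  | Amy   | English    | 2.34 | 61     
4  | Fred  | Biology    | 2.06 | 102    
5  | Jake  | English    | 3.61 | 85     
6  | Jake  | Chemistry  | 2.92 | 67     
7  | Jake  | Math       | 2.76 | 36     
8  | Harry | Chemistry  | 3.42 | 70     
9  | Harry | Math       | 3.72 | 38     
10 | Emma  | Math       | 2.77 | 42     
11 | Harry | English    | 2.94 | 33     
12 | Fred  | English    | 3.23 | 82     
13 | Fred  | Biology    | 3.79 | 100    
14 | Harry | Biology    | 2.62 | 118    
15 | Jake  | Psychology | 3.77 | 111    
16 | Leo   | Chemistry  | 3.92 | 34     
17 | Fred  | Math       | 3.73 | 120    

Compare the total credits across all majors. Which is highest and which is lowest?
SELECT major, SUM(credits)
FROM students
GROUP BY major
ORDER BY SUM(credits)

All groups:
  Psychology: 111
  English: 261
  Chemistry: 296
  Biology: 320
  Math: 332

Highest: Math (332)
Lowest: Psychology (111)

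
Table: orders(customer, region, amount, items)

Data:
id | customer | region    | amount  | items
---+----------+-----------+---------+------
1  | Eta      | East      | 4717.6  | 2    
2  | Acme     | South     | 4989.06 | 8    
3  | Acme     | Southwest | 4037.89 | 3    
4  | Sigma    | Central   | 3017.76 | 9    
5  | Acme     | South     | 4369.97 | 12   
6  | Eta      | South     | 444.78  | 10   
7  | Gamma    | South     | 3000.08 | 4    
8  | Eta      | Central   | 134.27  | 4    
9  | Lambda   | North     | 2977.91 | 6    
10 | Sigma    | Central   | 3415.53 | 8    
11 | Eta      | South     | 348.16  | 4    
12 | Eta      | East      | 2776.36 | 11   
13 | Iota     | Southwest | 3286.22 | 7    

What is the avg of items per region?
SELECT region, AVG(items) as result
FROM orders
GROUP BY region

Result:
  Central: 7.00
  East: 6.50
  North: 6.00
  South: 7.60
  Southwest: 5.00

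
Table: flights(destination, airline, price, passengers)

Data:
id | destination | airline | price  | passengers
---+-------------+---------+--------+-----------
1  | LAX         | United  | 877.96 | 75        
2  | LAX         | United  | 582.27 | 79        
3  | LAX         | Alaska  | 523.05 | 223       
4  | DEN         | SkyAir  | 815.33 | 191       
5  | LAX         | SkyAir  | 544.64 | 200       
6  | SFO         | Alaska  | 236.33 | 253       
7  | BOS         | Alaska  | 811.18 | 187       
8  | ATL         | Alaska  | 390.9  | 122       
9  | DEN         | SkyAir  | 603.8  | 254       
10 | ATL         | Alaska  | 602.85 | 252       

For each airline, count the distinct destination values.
SELECT airline, COUNT(DISTINCT destination)
FROM flights
GROUP BY airline

Result:
  Alaska: 4 distinct
  SkyAir: 2 distinct
  United: 1 distinct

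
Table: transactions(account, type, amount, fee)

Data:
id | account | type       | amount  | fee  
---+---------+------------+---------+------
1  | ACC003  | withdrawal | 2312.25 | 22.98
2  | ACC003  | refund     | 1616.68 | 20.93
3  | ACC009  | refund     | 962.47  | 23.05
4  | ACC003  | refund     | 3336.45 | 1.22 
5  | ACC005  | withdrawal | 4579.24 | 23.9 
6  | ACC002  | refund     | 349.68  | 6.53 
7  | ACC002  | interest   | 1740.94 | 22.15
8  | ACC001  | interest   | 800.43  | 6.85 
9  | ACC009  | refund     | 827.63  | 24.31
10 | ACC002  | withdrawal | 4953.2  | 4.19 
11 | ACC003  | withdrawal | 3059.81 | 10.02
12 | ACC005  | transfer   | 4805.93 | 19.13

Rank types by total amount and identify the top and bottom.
SELECT type, SUM(amount)
FROM transactions
GROUP BY type
ORDER BY SUM(amount)

All groups:
  interest: 2541.37
  transfer: 4805.93
  refund: 7092.91
  withdrawal: 14904.50

Highest: withdrawal (14904.50)
Lowest: interest (2541.37)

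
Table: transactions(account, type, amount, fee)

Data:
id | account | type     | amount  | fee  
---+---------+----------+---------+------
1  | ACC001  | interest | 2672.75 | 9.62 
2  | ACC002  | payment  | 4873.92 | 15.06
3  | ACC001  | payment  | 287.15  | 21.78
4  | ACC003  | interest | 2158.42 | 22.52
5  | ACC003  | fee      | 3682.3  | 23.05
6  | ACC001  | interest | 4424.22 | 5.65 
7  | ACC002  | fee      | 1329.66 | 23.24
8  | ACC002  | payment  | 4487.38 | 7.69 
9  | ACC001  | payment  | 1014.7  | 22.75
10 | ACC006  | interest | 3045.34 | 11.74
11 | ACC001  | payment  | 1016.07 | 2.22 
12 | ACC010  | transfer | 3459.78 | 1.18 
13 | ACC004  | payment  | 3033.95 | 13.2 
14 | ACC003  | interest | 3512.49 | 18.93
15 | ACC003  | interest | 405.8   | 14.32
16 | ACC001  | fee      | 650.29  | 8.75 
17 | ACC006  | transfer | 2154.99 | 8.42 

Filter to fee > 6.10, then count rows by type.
SELECT type, COUNT(*)
FROM transactions
WHERE fee > 6.10
GROUP BY type

Note: WHERE filters rows before grouping.

Result:
  fee: 3
  interest: 5
  payment: 5
  transfer: 1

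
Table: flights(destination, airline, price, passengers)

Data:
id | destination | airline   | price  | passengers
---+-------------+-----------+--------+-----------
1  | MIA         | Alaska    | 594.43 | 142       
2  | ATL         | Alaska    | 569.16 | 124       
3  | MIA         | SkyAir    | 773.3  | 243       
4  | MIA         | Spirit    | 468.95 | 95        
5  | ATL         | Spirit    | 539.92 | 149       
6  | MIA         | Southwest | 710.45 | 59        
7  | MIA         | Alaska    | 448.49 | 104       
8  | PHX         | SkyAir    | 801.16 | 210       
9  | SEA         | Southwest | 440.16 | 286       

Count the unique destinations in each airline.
SELECT airline, COUNT(DISTINCT destination)
FROM flights
GROUP BY airline

Result:
  Alaska: 2 distinct
  SkyAir: 2 distinct
  Southwest: 2 distinct
  Spirit: 2 distinct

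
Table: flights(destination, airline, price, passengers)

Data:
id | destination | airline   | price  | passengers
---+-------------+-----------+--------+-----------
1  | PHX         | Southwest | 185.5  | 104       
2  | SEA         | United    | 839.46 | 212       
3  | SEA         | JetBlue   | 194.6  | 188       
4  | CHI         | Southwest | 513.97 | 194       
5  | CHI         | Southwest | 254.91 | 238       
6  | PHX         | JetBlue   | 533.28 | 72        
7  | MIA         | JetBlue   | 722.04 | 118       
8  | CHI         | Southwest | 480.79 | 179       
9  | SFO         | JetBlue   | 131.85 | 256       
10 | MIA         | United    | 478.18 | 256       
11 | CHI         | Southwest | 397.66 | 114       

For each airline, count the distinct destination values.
SELECT airline, COUNT(DISTINCT destination)
FROM flights
GROUP BY airline

Result:
  JetBlue: 4 distinct
  Southwest: 2 distinct
  United: 2 distinct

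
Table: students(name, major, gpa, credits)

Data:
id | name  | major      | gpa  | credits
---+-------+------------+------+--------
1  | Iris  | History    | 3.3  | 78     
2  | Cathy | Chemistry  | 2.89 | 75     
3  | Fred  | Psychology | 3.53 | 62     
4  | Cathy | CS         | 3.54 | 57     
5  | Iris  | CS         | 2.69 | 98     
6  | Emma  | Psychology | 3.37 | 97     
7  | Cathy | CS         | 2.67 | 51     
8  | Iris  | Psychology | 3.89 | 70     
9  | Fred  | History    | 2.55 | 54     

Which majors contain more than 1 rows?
SELECT major, COUNT(*) as cnt
FROM students
GROUP BY major
HAVING COUNT(*) > 1

Result:
  CS: 3
  History: 2
  Psychology: 3

Note: HAVING filters groups after aggregation, WHERE filters rows before.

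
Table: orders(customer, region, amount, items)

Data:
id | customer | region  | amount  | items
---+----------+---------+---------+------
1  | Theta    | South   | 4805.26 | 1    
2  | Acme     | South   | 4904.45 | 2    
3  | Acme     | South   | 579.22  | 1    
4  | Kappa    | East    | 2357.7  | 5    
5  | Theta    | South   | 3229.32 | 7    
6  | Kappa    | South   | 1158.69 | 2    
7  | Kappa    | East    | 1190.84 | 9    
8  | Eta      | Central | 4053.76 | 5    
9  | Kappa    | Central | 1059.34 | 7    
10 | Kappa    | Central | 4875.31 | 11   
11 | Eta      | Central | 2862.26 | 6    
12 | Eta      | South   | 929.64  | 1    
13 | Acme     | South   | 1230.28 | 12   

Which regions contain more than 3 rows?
SELECT region, COUNT(*) as cnt
FROM orders
GROUP BY region
HAVING COUNT(*) > 3

Result:
  Central: 4
  South: 7

Note: HAVING filters groups after aggregation, WHERE filters rows before.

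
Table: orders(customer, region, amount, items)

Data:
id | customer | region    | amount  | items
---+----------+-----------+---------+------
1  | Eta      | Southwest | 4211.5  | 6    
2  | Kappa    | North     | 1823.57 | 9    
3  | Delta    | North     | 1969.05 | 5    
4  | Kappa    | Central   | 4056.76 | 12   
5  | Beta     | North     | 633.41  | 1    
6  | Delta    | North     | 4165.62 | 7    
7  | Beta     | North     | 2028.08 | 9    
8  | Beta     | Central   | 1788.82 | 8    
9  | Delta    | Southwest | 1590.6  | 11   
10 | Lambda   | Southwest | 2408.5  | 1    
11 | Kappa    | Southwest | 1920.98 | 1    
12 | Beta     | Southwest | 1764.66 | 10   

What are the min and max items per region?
SELECT region, MIN(items), MAX(items)
FROM orders
GROUP BY region

Result:
  Central: min=8, max=12
  North: min=1, max=9
  Southwest: min=1, max=11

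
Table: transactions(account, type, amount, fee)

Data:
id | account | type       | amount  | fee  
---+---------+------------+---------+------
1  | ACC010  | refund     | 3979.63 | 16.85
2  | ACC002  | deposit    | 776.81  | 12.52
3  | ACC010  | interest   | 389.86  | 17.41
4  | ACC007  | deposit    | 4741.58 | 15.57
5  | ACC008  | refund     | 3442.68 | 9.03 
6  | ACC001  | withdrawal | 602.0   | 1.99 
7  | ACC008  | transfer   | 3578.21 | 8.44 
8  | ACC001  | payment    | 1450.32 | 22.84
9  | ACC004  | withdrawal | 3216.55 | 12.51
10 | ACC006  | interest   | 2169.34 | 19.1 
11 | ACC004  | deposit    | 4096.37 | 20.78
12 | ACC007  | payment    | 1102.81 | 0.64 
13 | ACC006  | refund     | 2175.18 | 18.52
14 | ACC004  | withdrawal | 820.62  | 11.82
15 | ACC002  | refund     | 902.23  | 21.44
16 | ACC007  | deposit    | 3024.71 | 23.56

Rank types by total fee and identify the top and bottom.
SELECT type, SUM(fee)
FROM transactions
GROUP BY type
ORDER BY SUM(fee)

All groups:
  transfer: 8.44
  payment: 23.48
  withdrawal: 26.32
  interest: 36.51
  refund: 65.84
  deposit: 72.43

Highest: deposit (72.43)
Lowest: transfer (8.44)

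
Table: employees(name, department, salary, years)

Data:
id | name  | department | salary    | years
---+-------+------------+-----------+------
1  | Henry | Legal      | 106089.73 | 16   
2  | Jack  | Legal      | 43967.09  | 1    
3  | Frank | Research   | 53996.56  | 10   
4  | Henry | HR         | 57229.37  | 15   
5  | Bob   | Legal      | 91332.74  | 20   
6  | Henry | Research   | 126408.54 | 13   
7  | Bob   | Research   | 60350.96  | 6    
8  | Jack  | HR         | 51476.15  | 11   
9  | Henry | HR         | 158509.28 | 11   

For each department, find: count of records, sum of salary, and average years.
SELECT department,
       COUNT(*) as cnt,
       SUM(salary) as total_salary,
       AVG(years) as avg_years
FROM employees
GROUP BY department

Result:
  HR: 3 records, 267214.80 total salary, 12.33 avg years
  Legal: 3 records, 241389.56 total salary, 12.33 avg years
  Research: 3 records, 240756.06 total salary, 9.67 avg years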